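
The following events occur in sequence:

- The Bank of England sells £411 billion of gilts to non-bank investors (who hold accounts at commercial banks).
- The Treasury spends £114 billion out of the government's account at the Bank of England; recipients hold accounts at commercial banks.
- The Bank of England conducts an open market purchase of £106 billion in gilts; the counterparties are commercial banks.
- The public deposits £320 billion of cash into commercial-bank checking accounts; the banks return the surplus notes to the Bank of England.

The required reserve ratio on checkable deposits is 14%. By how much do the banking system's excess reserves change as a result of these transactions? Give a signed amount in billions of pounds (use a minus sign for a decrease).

+£125.78 billion

Asset sale (to non-banks) £411 billion: reserves −£411B, deposits −£411B.
Government spending £114 billion: reserves +£114B, deposits +£114B.
OMO purchase (from banks) £106 billion: reserves +£106B, deposits 0.
Currency deposit £320 billion: reserves +£320B, deposits +£320B.
Totals: Δreserves = +£129B, Δdeposits = +£23B.
Δrequired reserves = 14% × +£23B = +£3.22B.
Δexcess reserves = Δreserves − Δrequired = +£129B − (+£3.22B) = +£125.78 billion.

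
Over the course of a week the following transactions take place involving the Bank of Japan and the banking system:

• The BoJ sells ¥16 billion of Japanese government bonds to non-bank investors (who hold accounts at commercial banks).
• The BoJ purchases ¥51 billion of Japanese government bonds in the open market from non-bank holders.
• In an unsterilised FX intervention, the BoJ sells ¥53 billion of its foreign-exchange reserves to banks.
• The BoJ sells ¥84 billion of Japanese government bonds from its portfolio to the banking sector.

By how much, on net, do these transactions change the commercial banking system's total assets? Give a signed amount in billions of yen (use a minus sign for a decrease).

Asset sale (to non-banks) ¥16 billion: bank balance sheets shrink → −¥16B.
Asset purchase (from non-banks) ¥51 billion: bank balance sheets expand → +¥51B.
FX sale ¥53 billion: just an asset swap on bank balance sheets → 0.
OMO sale (to banks) ¥84 billion: just an asset swap on bank balance sheets → 0.
Net: −16 + 51 + 0 + 0 = +¥35 billion.

+¥35 billion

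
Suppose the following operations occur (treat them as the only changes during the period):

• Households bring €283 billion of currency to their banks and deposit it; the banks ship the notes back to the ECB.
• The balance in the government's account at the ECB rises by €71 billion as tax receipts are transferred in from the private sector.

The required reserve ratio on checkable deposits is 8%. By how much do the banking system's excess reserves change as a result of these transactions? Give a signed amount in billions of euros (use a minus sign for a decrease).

Currency deposit €283 billion: reserves +€283B, deposits +€283B.
Government account inflow €71 billion: reserves −€71B, deposits −€71B.
Totals: Δreserves = +€212B, Δdeposits = +€212B.
Δrequired reserves = 8% × +€212B = +€16.96B.
Δexcess reserves = Δreserves − Δrequired = +€212B − (+€16.96B) = +€195.04 billion.

+€195.04 billion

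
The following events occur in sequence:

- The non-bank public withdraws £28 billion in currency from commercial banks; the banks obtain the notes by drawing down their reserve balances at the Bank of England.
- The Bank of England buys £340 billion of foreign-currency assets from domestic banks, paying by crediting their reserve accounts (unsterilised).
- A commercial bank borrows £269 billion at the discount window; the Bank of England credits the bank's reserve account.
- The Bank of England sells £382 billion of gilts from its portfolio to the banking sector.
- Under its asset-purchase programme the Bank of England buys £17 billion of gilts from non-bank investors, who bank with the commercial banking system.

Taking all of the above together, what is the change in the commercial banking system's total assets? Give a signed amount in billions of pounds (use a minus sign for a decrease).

Currency withdrawal £28 billion: bank balance sheets shrink → −£28B.
FX purchase £340 billion: just an asset swap on bank balance sheets → 0.
Discount-window loan £269 billion: bank balance sheets expand → +£269B.
OMO sale (to banks) £382 billion: just an asset swap on bank balance sheets → 0.
Asset purchase (from non-banks) £17 billion: bank balance sheets expand → +£17B.
Net: −28 + 0 + 269 + 0 + 17 = +£258 billion.

+£258 billion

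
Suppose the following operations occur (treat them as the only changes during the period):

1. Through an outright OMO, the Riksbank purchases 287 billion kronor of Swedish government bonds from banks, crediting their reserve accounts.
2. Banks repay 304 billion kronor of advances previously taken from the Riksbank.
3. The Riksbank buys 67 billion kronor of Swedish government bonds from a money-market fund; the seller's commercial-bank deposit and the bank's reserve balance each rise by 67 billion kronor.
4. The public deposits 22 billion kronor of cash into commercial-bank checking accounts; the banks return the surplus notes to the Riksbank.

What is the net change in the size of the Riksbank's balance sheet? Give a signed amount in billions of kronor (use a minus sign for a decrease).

+50 billion

OMO purchase (from banks) 287 billion kronor: a Riksbank asset is acquired → +287B.
Discount-window repayment 304 billion kronor: a Riksbank asset is shed → −304B.
Asset purchase (from non-banks) 67 billion kronor: a Riksbank asset is acquired → +67B.
Currency deposit 22 billion kronor: only the composition of liabilities changes → 0.
Net: 287 − 304 + 67 + 0 = +50 billion.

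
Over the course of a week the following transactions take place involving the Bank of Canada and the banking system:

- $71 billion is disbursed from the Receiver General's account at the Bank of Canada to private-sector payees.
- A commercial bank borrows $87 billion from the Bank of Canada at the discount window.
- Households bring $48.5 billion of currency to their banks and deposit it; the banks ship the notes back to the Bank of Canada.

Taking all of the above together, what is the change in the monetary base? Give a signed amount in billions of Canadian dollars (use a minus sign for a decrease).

+$158 billion

Government spending $71 billion: a non-base liability converts back to reserves → +$71B.
Discount-window loan $87 billion: Bank of Canada balance sheet expands → +$87B.
Currency deposit $48.5 billion: just a shift between currency and reserves — both are base money → 0.
Net: 71 + 87 + 0 = +$158 billion.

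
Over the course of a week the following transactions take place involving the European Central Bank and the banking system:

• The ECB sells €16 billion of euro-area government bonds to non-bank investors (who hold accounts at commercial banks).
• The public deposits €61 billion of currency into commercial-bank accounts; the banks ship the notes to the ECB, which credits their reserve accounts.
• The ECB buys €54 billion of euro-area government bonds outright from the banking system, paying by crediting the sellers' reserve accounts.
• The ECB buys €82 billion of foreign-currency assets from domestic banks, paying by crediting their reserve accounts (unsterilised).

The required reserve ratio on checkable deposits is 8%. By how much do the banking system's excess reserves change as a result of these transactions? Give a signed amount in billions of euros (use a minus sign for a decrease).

+€177.4 billion

Asset sale (to non-banks) €16 billion: reserves −€16B, deposits −€16B.
Currency deposit €61 billion: reserves +€61B, deposits +€61B.
OMO purchase (from banks) €54 billion: reserves +€54B, deposits 0.
FX purchase €82 billion: reserves +€82B, deposits 0.
Totals: Δreserves = +€181B, Δdeposits = +€45B.
Δrequired reserves = 8% × +€45B = +€3.6B.
Δexcess reserves = Δreserves − Δrequired = +€181B − (+€3.6B) = +€177.4 billion.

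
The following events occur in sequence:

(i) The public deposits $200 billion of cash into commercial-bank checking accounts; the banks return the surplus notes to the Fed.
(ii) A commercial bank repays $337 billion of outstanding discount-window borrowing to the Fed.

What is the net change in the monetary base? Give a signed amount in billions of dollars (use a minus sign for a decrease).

-$337 billion

Fed balance sheet:
  Assets:      Loans to banks −$337B
  Liabilities: Bank reserves −$137B, Currency in circulation −$200B
Commercial banking system:
  Assets:      Reserves at CB −$137B
  Liabilities: Checkable deposits +$200B, Borrowings from CB −$337B
Monetary base = currency + reserves: −$200B + (−$137B) = -$337 billion.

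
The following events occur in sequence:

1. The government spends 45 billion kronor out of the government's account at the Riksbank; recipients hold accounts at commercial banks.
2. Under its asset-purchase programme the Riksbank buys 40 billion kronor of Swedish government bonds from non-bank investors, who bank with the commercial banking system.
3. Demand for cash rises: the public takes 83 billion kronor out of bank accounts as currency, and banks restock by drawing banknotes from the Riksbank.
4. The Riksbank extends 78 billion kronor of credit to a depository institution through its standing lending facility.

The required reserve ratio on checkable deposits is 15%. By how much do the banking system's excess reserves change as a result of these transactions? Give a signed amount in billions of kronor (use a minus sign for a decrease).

+79.7 billion

Government spending 45 billion kronor: reserves +45B, deposits +45B.
Asset purchase (from non-banks) 40 billion kronor: reserves +40B, deposits +40B.
Currency withdrawal 83 billion kronor: reserves −83B, deposits −83B.
Discount-window loan 78 billion kronor: reserves +78B, deposits 0.
Totals: Δreserves = +80B, Δdeposits = +2B.
Δrequired reserves = 15% × +2B = +0.3B.
Δexcess reserves = Δreserves − Δrequired = +80B − (+0.3B) = +79.7 billion.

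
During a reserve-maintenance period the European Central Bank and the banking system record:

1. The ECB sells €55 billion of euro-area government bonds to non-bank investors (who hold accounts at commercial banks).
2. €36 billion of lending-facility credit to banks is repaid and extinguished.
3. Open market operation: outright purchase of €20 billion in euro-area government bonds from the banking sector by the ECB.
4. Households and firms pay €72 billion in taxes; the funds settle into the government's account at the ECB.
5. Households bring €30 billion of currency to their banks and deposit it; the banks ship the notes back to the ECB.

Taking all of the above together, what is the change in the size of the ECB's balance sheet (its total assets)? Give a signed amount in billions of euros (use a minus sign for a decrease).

-€71 billion

ECB balance sheet:
  Assets:      Securities −€35B, Loans to banks −€36B
  Liabilities: Bank reserves −€113B, Currency in circulation −€30B, Government deposits +€72B
Change in total ECB assets = -€71 billion.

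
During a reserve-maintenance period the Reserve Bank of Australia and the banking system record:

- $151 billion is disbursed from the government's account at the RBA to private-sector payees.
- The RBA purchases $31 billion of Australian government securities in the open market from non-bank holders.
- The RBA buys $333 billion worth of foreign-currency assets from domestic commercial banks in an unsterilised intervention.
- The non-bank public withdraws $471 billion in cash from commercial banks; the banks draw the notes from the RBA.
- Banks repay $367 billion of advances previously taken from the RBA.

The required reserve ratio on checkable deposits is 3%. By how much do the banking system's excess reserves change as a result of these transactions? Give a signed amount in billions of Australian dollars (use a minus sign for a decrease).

Government spending $151 billion: reserves +$151B, deposits +$151B.
Asset purchase (from non-banks) $31 billion: reserves +$31B, deposits +$31B.
FX purchase $333 billion: reserves +$333B, deposits 0.
Currency withdrawal $471 billion: reserves −$471B, deposits −$471B.
Discount-window repayment $367 billion: reserves −$367B, deposits 0.
Totals: Δreserves = −$323B, Δdeposits = −$289B.
Δrequired reserves = 3% × −$289B = −$8.67B.
Δexcess reserves = Δreserves − Δrequired = −$323B − (−$8.67B) = -$314.33 billion.

-$314.33 billion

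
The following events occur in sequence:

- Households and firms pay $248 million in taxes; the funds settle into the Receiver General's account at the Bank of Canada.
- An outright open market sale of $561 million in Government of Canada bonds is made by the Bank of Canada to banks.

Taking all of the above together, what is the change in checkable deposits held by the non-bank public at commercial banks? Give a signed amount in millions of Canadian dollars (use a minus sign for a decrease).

-$248 million

Government account inflow $248 million: non-bank counterparties' bank balances fall → −$248M.
OMO sale (to banks) $561 million: the counterparty is a bank, so public deposits are unchanged → 0.
Net: −248 + 0 = -$248 million.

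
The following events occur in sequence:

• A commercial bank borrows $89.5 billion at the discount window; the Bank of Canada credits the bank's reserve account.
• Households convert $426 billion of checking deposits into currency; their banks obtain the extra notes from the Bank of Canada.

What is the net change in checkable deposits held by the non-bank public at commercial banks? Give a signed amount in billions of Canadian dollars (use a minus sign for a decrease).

-$426 billion

Discount-window loan $89.5 billion: the counterparty is a bank, so public deposits are unchanged → 0.
Currency withdrawal $426 billion: non-bank counterparties' bank balances fall → −$426B.
Net: 0 − 426 = -$426 billion.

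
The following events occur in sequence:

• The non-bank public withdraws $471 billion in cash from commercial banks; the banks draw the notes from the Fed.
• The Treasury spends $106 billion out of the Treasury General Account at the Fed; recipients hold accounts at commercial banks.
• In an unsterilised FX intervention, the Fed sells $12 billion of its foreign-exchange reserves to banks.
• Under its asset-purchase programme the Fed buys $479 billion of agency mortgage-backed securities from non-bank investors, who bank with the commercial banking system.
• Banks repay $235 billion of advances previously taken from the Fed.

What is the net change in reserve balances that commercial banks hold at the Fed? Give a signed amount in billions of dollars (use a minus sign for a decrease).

Fed balance sheet:
  Assets:      Securities +$479B, Loans to banks −$235B, Foreign assets −$12B
  Liabilities: Bank reserves −$133B, Currency in circulation +$471B, Government deposits −$106B
Commercial banking system:
  Assets:      Reserves at CB −$133B, Foreign assets +$12B
  Liabilities: Checkable deposits +$114B, Borrowings from CB −$235B
So the change in reserve balances that commercial banks hold at the Fed is -$133 billion.

-$133 billion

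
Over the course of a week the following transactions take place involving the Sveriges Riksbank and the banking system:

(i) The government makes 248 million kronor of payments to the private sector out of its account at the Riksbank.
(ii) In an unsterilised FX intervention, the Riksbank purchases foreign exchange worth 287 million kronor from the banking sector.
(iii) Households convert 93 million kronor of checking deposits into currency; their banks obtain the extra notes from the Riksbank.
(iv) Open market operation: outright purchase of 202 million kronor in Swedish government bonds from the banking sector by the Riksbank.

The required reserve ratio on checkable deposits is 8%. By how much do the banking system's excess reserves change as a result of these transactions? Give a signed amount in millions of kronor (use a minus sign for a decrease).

+631.6 million

Government spending 248 million kronor: reserves +248M, deposits +248M.
FX purchase 287 million kronor: reserves +287M, deposits 0.
Currency withdrawal 93 million kronor: reserves −93M, deposits −93M.
OMO purchase (from banks) 202 million kronor: reserves +202M, deposits 0.
Totals: Δreserves = +644M, Δdeposits = +155M.
Δrequired reserves = 8% × +155M = +12.4M.
Δexcess reserves = Δreserves − Δrequired = +644M − (+12.4M) = +631.6 million.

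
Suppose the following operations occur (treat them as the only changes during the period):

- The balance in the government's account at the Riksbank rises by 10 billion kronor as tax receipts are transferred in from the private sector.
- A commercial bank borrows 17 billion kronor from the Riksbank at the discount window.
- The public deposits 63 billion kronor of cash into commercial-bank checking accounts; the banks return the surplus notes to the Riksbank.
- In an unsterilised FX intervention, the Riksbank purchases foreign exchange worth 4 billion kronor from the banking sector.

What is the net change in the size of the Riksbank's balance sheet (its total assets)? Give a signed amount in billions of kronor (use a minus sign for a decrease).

Riksbank balance sheet:
  Assets:      Loans to banks +17B, Foreign assets +4B
  Liabilities: Bank reserves +74B, Currency in circulation −63B, Government deposits +10B
Commercial banking system:
  Assets:      Reserves at CB +74B, Foreign assets −4B
  Liabilities: Checkable deposits +53B, Borrowings from CB +17B
Change in total Riksbank assets = +21 billion.

+21 billion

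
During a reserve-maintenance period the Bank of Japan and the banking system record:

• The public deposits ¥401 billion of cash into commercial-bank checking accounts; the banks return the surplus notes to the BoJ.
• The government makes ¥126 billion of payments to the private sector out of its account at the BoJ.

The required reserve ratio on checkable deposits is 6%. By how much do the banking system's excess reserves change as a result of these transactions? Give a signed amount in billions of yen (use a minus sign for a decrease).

+¥495.38 billion

Currency deposit ¥401 billion: reserves +¥401B, deposits +¥401B.
Government spending ¥126 billion: reserves +¥126B, deposits +¥126B.
Totals: Δreserves = +¥527B, Δdeposits = +¥527B.
Δrequired reserves = 6% × +¥527B = +¥31.62B.
Δexcess reserves = Δreserves − Δrequired = +¥527B − (+¥31.62B) = +¥495.38 billion.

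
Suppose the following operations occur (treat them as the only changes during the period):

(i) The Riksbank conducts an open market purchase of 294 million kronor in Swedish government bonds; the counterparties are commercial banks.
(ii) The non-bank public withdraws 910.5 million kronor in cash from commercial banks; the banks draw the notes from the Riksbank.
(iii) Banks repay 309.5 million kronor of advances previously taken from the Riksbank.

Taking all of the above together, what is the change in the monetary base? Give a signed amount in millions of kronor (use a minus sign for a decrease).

Riksbank balance sheet:
  Assets:      Securities +294M, Loans to banks −309.5M
  Liabilities: Bank reserves −926M, Currency in circulation +910.5M
Monetary base = currency + reserves: +910.5M + (−926M) = -15.5 million.

-15.5 million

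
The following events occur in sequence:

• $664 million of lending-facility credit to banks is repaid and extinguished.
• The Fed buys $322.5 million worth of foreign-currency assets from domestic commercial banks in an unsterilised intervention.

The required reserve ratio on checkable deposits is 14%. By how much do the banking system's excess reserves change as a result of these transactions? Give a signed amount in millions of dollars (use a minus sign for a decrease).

Discount-window repayment $664 million: reserves −$664M, deposits 0.
FX purchase $322.5 million: reserves +$322.5M, deposits 0.
Totals: Δreserves = −$341.5M, Δdeposits = 0.
Δrequired reserves = 14% × 0 = 0.
Δexcess reserves = Δreserves − Δrequired = −$341.5M − (0) = -$341.5 million.

-$341.5 million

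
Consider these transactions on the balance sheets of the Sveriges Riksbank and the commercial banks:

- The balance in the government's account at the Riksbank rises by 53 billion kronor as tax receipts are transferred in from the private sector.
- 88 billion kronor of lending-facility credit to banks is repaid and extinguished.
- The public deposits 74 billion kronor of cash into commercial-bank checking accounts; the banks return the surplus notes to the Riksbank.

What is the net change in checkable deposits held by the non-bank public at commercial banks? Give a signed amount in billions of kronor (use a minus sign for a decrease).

Government account inflow 53 billion kronor: non-bank counterparties' bank balances fall → −53B.
Discount-window repayment 88 billion kronor: the counterparty is a bank, so public deposits are unchanged → 0.
Currency deposit 74 billion kronor: non-bank counterparties' bank balances rise → +74B.
Net: −53 + 0 + 74 = +21 billion.

+21 billion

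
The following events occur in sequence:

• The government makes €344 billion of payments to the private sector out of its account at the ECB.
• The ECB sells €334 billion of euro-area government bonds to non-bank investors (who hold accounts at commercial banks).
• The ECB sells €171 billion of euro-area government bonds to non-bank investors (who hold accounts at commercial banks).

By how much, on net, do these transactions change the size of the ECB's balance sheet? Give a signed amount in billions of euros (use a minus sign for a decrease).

Government spending €344 billion: only the composition of liabilities changes → 0.
Asset sale (to non-banks) €334 billion: an ECB asset is shed → −€334B.
Asset sale (to non-banks) €171 billion: an ECB asset is shed → −€171B.
Net: 0 − 334 − 171 = -€505 billion.

-€505 billion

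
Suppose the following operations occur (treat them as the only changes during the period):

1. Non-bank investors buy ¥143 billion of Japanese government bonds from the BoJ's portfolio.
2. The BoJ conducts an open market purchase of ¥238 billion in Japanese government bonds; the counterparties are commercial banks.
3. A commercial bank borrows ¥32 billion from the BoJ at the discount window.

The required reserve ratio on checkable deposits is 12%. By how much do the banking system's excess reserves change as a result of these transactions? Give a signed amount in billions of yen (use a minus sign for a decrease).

Asset sale (to non-banks) ¥143 billion: reserves −¥143B, deposits −¥143B.
OMO purchase (from banks) ¥238 billion: reserves +¥238B, deposits 0.
Discount-window loan ¥32 billion: reserves +¥32B, deposits 0.
Totals: Δreserves = +¥127B, Δdeposits = −¥143B.
Δrequired reserves = 12% × −¥143B = −¥17.16B.
Δexcess reserves = Δreserves − Δrequired = +¥127B − (−¥17.16B) = +¥144.16 billion.

+¥144.16 billion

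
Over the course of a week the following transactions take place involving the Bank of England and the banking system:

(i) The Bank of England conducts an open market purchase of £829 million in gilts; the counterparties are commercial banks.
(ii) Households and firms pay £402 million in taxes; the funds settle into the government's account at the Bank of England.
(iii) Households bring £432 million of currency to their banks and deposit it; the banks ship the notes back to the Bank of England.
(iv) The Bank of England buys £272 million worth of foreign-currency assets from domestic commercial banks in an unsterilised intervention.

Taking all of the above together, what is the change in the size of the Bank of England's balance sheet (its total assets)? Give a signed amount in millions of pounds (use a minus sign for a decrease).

Bank of England balance sheet:
  Assets:      Securities +£829M, Foreign assets +£272M
  Liabilities: Bank reserves +£1131M, Currency in circulation −£432M, Government deposits +£402M
Change in total Bank of England assets = +£1101 million.

+£1101 million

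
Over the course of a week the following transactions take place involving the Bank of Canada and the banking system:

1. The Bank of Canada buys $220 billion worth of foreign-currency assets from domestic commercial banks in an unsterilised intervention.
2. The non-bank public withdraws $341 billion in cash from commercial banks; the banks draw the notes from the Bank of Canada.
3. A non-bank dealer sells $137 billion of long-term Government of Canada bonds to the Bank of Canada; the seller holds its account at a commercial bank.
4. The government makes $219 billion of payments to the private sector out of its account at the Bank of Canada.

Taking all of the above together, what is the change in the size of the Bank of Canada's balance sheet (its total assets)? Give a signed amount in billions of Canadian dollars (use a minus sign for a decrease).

FX purchase $220 billion: a Bank of Canada asset is acquired → +$220B.
Currency withdrawal $341 billion: only the composition of liabilities changes → 0.
Asset purchase (from non-banks) $137 billion: a Bank of Canada asset is acquired → +$137B.
Government spending $219 billion: only the composition of liabilities changes → 0.
Net: 220 + 0 + 137 + 0 = +$357 billion.

+$357 billion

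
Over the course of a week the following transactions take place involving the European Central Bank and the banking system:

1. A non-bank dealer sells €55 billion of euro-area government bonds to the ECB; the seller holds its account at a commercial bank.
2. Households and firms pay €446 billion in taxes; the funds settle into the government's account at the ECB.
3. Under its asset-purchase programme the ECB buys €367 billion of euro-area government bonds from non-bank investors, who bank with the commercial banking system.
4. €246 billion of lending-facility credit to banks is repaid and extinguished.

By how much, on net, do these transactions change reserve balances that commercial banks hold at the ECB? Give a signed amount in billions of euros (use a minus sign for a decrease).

Asset purchase (from non-banks) €55 billion: the ECB pays by crediting reserve accounts → +€55B.
Government account inflow €446 billion: funds move from bank reserves into the government account → −€446B.
Asset purchase (from non-banks) €367 billion: the ECB pays by crediting reserve accounts → +€367B.
Discount-window repayment €246 billion: repayment is debited from reserves → −€246B.
Net: 55 − 446 + 367 − 246 = -€270 billion.

-€270 billion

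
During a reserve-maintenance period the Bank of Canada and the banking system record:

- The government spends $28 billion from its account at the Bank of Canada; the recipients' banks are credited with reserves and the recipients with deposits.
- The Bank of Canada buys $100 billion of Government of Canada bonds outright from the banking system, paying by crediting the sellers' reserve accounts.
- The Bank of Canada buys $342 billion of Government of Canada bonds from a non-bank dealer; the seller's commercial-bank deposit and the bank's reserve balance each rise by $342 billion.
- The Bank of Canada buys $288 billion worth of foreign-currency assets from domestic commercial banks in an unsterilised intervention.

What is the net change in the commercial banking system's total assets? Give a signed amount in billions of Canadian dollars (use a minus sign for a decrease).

+$370 billion

Government spending $28 billion: bank balance sheets expand → +$28B.
OMO purchase (from banks) $100 billion: just an asset swap on bank balance sheets → 0.
Asset purchase (from non-banks) $342 billion: bank balance sheets expand → +$342B.
FX purchase $288 billion: just an asset swap on bank balance sheets → 0.
Net: 28 + 0 + 342 + 0 = +$370 billion.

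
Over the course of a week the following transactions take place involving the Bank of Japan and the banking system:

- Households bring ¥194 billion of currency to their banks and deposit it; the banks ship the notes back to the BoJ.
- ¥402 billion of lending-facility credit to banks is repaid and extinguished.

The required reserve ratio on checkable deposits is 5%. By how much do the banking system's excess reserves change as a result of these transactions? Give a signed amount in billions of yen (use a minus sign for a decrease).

Currency deposit ¥194 billion: reserves +¥194B, deposits +¥194B.
Discount-window repayment ¥402 billion: reserves −¥402B, deposits 0.
Totals: Δreserves = −¥208B, Δdeposits = +¥194B.
Δrequired reserves = 5% × +¥194B = +¥9.7B.
Δexcess reserves = Δreserves − Δrequired = −¥208B − (+¥9.7B) = -¥217.7 billion.

-¥217.7 billion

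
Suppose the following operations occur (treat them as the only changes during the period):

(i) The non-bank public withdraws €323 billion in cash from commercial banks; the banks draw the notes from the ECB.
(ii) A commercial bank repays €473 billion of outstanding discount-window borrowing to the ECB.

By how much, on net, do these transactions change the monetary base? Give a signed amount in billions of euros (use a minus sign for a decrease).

ECB balance sheet:
  Assets:      Loans to banks −€473B
  Liabilities: Bank reserves −€796B, Currency in circulation +€323B
Commercial banking system:
  Assets:      Reserves at CB −€796B
  Liabilities: Checkable deposits −€323B, Borrowings from CB −€473B
Monetary base = currency + reserves: +€323B + (−€796B) = -€473 billion.

-€473 billion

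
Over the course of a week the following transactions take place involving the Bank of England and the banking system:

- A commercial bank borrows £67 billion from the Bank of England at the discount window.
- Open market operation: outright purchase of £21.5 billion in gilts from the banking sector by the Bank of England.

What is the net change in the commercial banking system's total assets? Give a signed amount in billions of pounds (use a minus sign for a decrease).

Bank of England balance sheet:
  Assets:      Securities +£21.5B, Loans to banks +£67B
  Liabilities: Bank reserves +£88.5B
Commercial banking system:
  Assets:      Reserves at CB +£88.5B, Securities −£21.5B
  Liabilities: Borrowings from CB +£67B
Change in total bank assets = +£67 billion.

+£67 billion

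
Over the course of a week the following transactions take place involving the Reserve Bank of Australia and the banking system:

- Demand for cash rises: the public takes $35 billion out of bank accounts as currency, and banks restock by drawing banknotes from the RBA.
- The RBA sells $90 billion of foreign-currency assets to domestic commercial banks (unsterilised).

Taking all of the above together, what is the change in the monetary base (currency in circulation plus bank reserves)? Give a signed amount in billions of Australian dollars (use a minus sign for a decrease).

RBA balance sheet:
  Assets:      Foreign assets −$90B
  Liabilities: Bank reserves −$125B, Currency in circulation +$35B
Commercial banking system:
  Assets:      Reserves at CB −$125B, Foreign assets +$90B
  Liabilities: Checkable deposits −$35B
Monetary base = currency + reserves: +$35B + (−$125B) = -$90 billion.

-$90 billion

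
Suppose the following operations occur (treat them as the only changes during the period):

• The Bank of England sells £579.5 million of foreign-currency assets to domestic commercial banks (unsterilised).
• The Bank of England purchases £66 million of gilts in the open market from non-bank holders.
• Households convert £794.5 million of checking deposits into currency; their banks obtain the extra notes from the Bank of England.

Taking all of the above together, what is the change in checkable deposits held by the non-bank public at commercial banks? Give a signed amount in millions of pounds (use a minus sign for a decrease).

-£728.5 million

Bank of England balance sheet:
  Assets:      Securities +£66M, Foreign assets −£579.5M
  Liabilities: Bank reserves −£1308M, Currency in circulation +£794.5M
Commercial banking system:
  Assets:      Reserves at CB −£1308M, Foreign assets +£579.5M
  Liabilities: Checkable deposits −£728.5M
So the change in checkable deposits held by the non-bank public at commercial banks is -£728.5 million.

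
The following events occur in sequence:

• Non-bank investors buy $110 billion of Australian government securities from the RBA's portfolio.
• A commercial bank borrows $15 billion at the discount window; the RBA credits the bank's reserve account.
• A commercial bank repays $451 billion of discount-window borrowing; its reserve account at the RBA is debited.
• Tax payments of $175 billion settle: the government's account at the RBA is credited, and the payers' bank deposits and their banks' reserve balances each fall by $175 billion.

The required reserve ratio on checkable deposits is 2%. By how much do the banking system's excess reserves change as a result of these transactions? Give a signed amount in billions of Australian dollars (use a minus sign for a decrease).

Asset sale (to non-banks) $110 billion: reserves −$110B, deposits −$110B.
Discount-window loan $15 billion: reserves +$15B, deposits 0.
Discount-window repayment $451 billion: reserves −$451B, deposits 0.
Government account inflow $175 billion: reserves −$175B, deposits −$175B.
Totals: Δreserves = −$721B, Δdeposits = −$285B.
Δrequired reserves = 2% × −$285B = −$5.7B.
Δexcess reserves = Δreserves − Δrequired = −$721B − (−$5.7B) = -$715.3 billion.

-$715.3 billion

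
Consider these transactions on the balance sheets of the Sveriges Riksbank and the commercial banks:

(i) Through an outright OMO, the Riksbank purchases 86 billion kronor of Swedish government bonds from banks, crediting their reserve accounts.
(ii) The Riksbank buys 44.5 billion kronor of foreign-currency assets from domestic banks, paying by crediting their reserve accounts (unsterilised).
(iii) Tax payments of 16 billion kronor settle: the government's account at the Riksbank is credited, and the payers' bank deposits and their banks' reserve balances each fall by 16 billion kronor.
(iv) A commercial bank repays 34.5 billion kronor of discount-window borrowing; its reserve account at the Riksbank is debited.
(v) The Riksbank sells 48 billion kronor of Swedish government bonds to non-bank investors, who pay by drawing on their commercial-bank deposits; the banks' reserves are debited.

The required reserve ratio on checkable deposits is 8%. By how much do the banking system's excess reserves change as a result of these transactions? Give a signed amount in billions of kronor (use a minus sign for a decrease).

+37.12 billion

OMO purchase (from banks) 86 billion kronor: reserves +86B, deposits 0.
FX purchase 44.5 billion kronor: reserves +44.5B, deposits 0.
Government account inflow 16 billion kronor: reserves −16B, deposits −16B.
Discount-window repayment 34.5 billion kronor: reserves −34.5B, deposits 0.
Asset sale (to non-banks) 48 billion kronor: reserves −48B, deposits −48B.
Totals: Δreserves = +32B, Δdeposits = −64B.
Δrequired reserves = 8% × −64B = −5.12B.
Δexcess reserves = Δreserves − Δrequired = +32B − (−5.12B) = +37.12 billion.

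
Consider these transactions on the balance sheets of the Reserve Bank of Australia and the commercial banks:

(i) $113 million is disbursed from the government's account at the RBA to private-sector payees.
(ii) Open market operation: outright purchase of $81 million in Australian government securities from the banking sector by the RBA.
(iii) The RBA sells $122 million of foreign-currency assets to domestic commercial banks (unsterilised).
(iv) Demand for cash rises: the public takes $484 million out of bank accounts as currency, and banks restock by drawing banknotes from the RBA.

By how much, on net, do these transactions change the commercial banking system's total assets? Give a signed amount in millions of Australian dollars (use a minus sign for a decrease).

RBA balance sheet:
  Assets:      Securities +$81M, Foreign assets −$122M
  Liabilities: Bank reserves −$412M, Currency in circulation +$484M, Government deposits −$113M
Commercial banking system:
  Assets:      Reserves at CB −$412M, Securities −$81M, Foreign assets +$122M
  Liabilities: Checkable deposits −$371M
Change in total bank assets = -$371 million.

-$371 million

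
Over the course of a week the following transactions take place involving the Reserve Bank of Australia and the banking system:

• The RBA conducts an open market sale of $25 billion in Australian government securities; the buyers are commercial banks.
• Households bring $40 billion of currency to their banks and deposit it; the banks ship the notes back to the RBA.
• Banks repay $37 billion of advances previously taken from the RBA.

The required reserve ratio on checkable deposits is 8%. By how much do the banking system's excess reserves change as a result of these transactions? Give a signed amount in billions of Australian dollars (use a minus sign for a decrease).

OMO sale (to banks) $25 billion: reserves −$25B, deposits 0.
Currency deposit $40 billion: reserves +$40B, deposits +$40B.
Discount-window repayment $37 billion: reserves −$37B, deposits 0.
Totals: Δreserves = −$22B, Δdeposits = +$40B.
Δrequired reserves = 8% × +$40B = +$3.2B.
Δexcess reserves = Δreserves − Δrequired = −$22B − (+$3.2B) = -$25.2 billion.

-$25.2 billion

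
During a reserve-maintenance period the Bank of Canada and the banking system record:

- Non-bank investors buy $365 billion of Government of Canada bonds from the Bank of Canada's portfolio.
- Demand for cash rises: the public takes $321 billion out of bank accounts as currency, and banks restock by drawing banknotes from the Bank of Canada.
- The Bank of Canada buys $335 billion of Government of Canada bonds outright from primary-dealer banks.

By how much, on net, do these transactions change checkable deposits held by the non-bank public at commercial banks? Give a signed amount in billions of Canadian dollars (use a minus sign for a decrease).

-$686 billion

Asset sale (to non-banks) $365 billion: non-bank counterparties' bank balances fall → −$365B.
Currency withdrawal $321 billion: non-bank counterparties' bank balances fall → −$321B.
OMO purchase (from banks) $335 billion: the counterparty is a bank, so public deposits are unchanged → 0.
Net: −365 − 321 + 0 = -$686 billion.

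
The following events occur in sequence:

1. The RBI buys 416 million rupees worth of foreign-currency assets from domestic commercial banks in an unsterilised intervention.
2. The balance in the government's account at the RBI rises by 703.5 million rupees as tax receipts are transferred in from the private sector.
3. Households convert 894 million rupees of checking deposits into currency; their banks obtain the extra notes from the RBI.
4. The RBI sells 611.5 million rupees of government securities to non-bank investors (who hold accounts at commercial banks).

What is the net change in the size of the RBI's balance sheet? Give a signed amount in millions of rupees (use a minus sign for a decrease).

-195.5 million

RBI balance sheet:
  Assets:      Securities −611.5M, Foreign assets +416M
  Liabilities: Bank reserves −1793M, Currency in circulation +894M, Government deposits +703.5M
Change in total RBI assets = -195.5 million.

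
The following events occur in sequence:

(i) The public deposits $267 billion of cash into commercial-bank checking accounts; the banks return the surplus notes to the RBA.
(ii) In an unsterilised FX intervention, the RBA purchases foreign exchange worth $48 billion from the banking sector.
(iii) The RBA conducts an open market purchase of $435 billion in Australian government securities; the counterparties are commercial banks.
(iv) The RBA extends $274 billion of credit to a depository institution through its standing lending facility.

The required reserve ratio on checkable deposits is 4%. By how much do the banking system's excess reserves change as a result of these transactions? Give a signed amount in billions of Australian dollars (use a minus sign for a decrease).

Currency deposit $267 billion: reserves +$267B, deposits +$267B.
FX purchase $48 billion: reserves +$48B, deposits 0.
OMO purchase (from banks) $435 billion: reserves +$435B, deposits 0.
Discount-window loan $274 billion: reserves +$274B, deposits 0.
Totals: Δreserves = +$1024B, Δdeposits = +$267B.
Δrequired reserves = 4% × +$267B = +$10.68B.
Δexcess reserves = Δreserves − Δrequired = +$1024B − (+$10.68B) = +$1013.32 billion.

+$1013.32 billion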